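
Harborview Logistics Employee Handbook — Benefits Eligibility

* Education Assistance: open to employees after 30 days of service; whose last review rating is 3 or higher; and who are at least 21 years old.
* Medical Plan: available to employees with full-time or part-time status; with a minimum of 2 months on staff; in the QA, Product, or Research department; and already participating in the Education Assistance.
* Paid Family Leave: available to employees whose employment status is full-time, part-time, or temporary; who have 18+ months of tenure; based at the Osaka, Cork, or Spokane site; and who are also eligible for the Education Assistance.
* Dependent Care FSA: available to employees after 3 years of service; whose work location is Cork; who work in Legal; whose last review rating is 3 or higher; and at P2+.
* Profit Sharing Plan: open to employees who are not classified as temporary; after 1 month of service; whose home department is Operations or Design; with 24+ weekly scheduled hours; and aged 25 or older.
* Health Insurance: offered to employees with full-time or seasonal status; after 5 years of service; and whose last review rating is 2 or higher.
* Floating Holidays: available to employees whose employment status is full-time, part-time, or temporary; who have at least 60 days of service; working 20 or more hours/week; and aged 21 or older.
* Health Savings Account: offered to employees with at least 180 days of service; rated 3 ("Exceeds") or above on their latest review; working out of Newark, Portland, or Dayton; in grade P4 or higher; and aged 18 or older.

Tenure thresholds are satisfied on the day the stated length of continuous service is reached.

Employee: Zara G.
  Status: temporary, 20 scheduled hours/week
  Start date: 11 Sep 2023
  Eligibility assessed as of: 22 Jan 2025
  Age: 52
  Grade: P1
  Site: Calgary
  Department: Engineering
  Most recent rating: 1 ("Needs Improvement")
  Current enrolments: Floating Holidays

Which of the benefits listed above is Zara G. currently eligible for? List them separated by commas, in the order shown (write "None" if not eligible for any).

Floating Holidays

Service from 11 Sep 2023 to 22 Jan 2025: 499 days.
Education Assistance — service 499 days ≥ 30 days ✓; rating 1 < 3 ✗ → not eligible.
Medical Plan — status temporary ✗ (requires full-time or part-time) → not eligible.
Paid Family Leave — status temporary ✓; service 499 days < 18 months (≈540 days) ✗ → not eligible.
Dependent Care FSA — service 499 days < 3 years (≈1095 days) ✗ → not eligible.
Profit Sharing Plan — status temporary ✗ (excluded) → not eligible.
Health Insurance — status temporary ✗ (requires full-time or seasonal) → not eligible.
Floating Holidays — status temporary ✓; service 499 days ≥ 60 days ✓; 20 hrs/wk ≥ 20 ✓; age 52 ≥ 21 ✓ → eligible.
Health Savings Account — service 499 days ≥ 180 days ✓; rating 1 < 3 ✗ → not eligible.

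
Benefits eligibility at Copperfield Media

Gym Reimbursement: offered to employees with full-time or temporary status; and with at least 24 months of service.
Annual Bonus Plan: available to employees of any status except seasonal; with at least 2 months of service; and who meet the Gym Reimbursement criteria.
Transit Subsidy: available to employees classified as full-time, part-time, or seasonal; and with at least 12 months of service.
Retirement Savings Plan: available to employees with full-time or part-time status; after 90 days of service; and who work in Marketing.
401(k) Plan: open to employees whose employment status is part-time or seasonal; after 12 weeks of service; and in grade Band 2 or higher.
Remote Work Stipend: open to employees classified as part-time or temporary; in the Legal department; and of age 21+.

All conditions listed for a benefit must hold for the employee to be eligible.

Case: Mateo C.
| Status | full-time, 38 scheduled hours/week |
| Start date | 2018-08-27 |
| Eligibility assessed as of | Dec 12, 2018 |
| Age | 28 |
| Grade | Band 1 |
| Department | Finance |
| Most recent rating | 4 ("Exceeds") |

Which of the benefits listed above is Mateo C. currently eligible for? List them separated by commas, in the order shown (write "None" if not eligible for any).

None

Service from 2018-08-27 to Dec 12, 2018: 107 days.
Gym Reimbursement — status full-time ✓; service 107 days < 24 months (≈720 days) ✗ → not eligible.
Annual Bonus Plan — status full-time ✓ (not excluded); service 107 days ≥ 2 months (≈60 days) ✓; not eligible for Gym Reimbursement ✗ → not eligible.
Transit Subsidy — status full-time ✓; service 107 days < 12 months (≈360 days) ✗ → not eligible.
Retirement Savings Plan — status full-time ✓; service 107 days ≥ 90 days ✓; dept Finance ✗ → not eligible.
401(k) Plan — status full-time ✗ (requires part-time or seasonal) → not eligible.
Remote Work Stipend — status full-time ✗ (requires part-time or temporary) → not eligible.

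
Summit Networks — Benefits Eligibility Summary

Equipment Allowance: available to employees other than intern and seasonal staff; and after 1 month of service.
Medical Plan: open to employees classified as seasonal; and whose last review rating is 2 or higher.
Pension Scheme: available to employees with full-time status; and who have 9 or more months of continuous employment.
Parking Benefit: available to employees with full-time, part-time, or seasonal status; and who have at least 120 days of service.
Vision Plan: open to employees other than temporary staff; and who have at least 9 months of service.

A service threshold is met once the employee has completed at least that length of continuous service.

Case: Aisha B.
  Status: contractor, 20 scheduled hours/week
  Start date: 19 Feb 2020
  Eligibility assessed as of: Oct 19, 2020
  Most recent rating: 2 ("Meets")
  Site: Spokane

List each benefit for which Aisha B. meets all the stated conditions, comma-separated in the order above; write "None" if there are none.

Service from 19 Feb 2020 to Oct 19, 2020: 243 days.
Equipment Allowance — status contractor ✓ (not excluded); service 243 days ≥ 1 month (≈30 days) ✓ → eligible.
Medical Plan — status contractor ✗ (requires seasonal) → not eligible.
Pension Scheme — status contractor ✗ (requires full-time) → not eligible.
Parking Benefit — status contractor ✗ (requires full-time, part-time, or seasonal) → not eligible.
Vision Plan — status contractor ✓ (not excluded); service 243 days < 9 months (≈270 days) ✗ → not eligible.

Equipment Allowance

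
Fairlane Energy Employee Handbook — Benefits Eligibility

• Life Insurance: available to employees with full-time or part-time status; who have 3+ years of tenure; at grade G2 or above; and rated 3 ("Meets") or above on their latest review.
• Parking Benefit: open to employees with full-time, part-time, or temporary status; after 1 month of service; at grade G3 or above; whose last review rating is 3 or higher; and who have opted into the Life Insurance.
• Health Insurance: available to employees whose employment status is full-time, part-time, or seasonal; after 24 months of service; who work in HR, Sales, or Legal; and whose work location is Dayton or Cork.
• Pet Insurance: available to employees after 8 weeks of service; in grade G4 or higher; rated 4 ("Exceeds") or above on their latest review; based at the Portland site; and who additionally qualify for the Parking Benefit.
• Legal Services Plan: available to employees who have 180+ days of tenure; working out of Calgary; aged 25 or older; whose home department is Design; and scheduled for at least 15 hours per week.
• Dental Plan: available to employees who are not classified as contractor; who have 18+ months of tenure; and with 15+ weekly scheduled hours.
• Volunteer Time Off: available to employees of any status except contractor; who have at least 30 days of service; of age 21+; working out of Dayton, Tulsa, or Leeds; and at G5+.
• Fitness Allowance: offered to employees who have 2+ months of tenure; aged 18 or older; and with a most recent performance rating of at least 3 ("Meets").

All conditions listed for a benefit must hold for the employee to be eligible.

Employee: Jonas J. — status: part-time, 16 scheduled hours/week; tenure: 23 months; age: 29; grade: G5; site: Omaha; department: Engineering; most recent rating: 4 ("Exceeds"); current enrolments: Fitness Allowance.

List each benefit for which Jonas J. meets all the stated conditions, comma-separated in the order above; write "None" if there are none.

Dental Plan, Fitness Allowance

Life Insurance — status part-time ✓; service 23 months < 3 years (≈1095 days) ✗ → not eligible.
Parking Benefit — status part-time ✓; service 23 months ≥ 1 month ✓; grade G5 ≥ G3 ✓; rating 4 ≥ 3 ✓; not enrolled in Life Insurance ✗ → not eligible.
Health Insurance — status part-time ✓; service 23 months < 24 months ✗ → not eligible.
Pet Insurance — service 23 months ≥ 8 weeks (≈56 days) ✓; grade G5 ≥ G4 ✓; rating 4 ≥ 4 ✓; site Omaha ✗ (not Portland) → not eligible.
Legal Services Plan — service 23 months ≥ 180 days ✓; site Omaha ✗ (not Calgary) → not eligible.
Dental Plan — status part-time ✓ (not excluded); service 23 months ≥ 18 months ✓; 16 hrs/wk ≥ 15 ✓ → eligible.
Volunteer Time Off — status part-time ✓ (not excluded); service 23 months ≥ 30 days ✓; age 29 ≥ 21 ✓; site Omaha ✗ (not Dayton, Tulsa, or Leeds) → not eligible.
Fitness Allowance — service 23 months ≥ 2 months ✓; age 29 ≥ 18 ✓; rating 4 ≥ 3 ✓ → eligible.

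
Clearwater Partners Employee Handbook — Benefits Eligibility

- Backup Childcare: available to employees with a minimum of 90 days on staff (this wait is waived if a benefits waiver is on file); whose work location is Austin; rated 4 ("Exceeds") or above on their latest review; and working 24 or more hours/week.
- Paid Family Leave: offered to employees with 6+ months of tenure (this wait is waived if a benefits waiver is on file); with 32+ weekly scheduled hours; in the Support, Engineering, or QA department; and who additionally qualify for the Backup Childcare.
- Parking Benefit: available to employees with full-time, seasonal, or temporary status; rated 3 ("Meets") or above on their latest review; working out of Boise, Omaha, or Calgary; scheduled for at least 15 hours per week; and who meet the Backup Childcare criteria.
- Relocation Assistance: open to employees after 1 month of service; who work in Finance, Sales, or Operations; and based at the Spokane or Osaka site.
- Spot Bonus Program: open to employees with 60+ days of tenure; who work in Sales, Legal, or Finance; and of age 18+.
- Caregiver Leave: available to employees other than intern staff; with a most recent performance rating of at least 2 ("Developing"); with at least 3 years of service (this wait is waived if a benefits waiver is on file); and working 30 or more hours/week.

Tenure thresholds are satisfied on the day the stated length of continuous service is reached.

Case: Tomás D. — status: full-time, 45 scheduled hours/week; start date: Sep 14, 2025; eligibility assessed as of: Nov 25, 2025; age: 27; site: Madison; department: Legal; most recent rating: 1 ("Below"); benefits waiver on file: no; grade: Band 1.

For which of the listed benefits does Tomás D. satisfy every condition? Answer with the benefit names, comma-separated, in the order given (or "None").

Spot Bonus Program

Service from Sep 14, 2025 to Nov 25, 2025: 72 days.
Backup Childcare — no waiver, service 72 days < 90 days ✗ → not eligible.
Paid Family Leave — no waiver, service 72 days < 6 months (≈180 days) ✗ → not eligible.
Parking Benefit — status full-time ✓; rating 1 < 3 ✗ → not eligible.
Relocation Assistance — service 72 days ≥ 1 month (≈30 days) ✓; dept Legal ✗ → not eligible.
Spot Bonus Program — service 72 days ≥ 60 days ✓; dept Legal ✓; age 27 ≥ 18 ✓ → eligible.
Caregiver Leave — status full-time ✓ (not excluded); rating 1 < 2 ✗ → not eligible.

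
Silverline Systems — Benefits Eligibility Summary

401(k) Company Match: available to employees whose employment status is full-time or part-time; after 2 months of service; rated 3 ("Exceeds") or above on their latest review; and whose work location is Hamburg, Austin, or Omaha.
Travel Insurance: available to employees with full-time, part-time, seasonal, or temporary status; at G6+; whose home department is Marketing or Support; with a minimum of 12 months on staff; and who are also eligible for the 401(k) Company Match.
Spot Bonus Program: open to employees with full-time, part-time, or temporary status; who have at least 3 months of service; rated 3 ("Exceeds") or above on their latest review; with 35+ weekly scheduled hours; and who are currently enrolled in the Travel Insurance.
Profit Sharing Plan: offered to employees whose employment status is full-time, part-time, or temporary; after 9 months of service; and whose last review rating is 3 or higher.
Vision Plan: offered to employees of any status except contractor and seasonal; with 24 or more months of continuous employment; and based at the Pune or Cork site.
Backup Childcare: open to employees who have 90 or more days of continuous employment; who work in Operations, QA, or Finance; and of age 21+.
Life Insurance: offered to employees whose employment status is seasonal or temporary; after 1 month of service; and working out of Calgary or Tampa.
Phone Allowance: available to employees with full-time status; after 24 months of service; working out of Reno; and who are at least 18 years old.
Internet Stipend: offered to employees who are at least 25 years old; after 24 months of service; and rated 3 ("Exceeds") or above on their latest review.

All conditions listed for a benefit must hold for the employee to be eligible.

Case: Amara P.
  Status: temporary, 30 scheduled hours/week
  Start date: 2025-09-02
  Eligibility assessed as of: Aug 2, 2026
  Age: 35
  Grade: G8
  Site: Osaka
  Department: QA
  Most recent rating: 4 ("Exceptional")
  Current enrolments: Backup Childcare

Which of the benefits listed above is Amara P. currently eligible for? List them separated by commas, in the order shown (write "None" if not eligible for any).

Profit Sharing Plan, Backup Childcare

Service from 2025-09-02 to Aug 2, 2026: 334 days.
401(k) Company Match — status temporary ✗ (requires full-time or part-time) → not eligible.
Travel Insurance — status temporary ✓; grade G8 ≥ G6 ✓; dept QA ✗ → not eligible.
Spot Bonus Program — status temporary ✓; service 334 days ≥ 3 months (≈90 days) ✓; rating 4 ≥ 3 ✓; 30 hrs/wk < 35 ✗ → not eligible.
Profit Sharing Plan — status temporary ✓; service 334 days ≥ 9 months (≈270 days) ✓; rating 4 ≥ 3 ✓ → eligible.
Vision Plan — status temporary ✓ (not excluded); service 334 days < 24 months (≈720 days) ✗ → not eligible.
Backup Childcare — service 334 days ≥ 90 days ✓; dept QA ✓; age 35 ≥ 21 ✓ → eligible.
Life Insurance — status temporary ✓; service 334 days ≥ 1 month (≈30 days) ✓; site Osaka ✗ (not Calgary or Tampa) → not eligible.
Phone Allowance — status temporary ✗ (requires full-time) → not eligible.
Internet Stipend — age 35 ≥ 25 ✓; service 334 days < 24 months (≈720 days) ✗ → not eligible.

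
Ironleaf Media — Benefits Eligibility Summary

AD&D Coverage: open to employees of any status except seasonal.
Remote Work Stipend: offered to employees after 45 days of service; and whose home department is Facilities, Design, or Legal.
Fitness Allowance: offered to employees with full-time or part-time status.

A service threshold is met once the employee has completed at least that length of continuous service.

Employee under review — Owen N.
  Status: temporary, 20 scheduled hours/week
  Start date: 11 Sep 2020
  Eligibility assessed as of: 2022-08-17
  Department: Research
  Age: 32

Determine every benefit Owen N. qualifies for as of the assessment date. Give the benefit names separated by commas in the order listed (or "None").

Service from 11 Sep 2020 to 2022-08-17: 705 days.
AD&D Coverage — status temporary ✓ (not excluded) → eligible.
Remote Work Stipend — service 705 days ≥ 45 days ✓; dept Research ✗ → not eligible.
Fitness Allowance — status temporary ✗ (requires full-time or part-time) → not eligible.

AD&D Coverage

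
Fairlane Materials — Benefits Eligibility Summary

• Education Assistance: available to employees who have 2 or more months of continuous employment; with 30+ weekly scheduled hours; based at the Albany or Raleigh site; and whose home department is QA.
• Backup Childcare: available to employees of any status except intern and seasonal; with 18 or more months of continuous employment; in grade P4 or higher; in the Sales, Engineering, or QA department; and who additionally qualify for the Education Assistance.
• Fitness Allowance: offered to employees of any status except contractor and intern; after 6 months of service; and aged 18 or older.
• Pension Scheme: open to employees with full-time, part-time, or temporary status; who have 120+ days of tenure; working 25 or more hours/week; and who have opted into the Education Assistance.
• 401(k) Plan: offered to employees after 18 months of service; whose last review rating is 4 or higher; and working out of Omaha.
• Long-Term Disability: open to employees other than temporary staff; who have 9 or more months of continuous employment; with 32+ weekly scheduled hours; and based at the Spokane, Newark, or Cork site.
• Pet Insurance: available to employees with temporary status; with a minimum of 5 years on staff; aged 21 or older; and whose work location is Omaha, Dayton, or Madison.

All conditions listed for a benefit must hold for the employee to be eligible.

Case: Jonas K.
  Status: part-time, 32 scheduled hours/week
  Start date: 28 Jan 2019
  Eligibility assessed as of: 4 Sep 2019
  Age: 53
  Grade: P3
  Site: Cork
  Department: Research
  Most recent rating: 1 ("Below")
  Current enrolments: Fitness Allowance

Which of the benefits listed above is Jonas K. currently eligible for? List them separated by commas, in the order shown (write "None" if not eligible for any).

Fitness Allowance

Service from 28 Jan 2019 to 4 Sep 2019: 219 days.
Education Assistance — service 219 days ≥ 2 months (≈60 days) ✓; 32 hrs/wk ≥ 30 ✓; site Cork ✗ (not Albany or Raleigh) → not eligible.
Backup Childcare — status part-time ✓ (not excluded); service 219 days < 18 months (≈540 days) ✗ → not eligible.
Fitness Allowance — status part-time ✓ (not excluded); service 219 days ≥ 6 months (≈180 days) ✓; age 53 ≥ 18 ✓ → eligible.
Pension Scheme — status part-time ✓; service 219 days ≥ 120 days ✓; 32 hrs/wk ≥ 25 ✓; not enrolled in Education Assistance ✗ → not eligible.
401(k) Plan — service 219 days < 18 months (≈540 days) ✗ → not eligible.
Long-Term Disability — status part-time ✓ (not excluded); service 219 days < 9 months (≈270 days) ✗ → not eligible.
Pet Insurance — status part-time ✗ (requires temporary) → not eligible.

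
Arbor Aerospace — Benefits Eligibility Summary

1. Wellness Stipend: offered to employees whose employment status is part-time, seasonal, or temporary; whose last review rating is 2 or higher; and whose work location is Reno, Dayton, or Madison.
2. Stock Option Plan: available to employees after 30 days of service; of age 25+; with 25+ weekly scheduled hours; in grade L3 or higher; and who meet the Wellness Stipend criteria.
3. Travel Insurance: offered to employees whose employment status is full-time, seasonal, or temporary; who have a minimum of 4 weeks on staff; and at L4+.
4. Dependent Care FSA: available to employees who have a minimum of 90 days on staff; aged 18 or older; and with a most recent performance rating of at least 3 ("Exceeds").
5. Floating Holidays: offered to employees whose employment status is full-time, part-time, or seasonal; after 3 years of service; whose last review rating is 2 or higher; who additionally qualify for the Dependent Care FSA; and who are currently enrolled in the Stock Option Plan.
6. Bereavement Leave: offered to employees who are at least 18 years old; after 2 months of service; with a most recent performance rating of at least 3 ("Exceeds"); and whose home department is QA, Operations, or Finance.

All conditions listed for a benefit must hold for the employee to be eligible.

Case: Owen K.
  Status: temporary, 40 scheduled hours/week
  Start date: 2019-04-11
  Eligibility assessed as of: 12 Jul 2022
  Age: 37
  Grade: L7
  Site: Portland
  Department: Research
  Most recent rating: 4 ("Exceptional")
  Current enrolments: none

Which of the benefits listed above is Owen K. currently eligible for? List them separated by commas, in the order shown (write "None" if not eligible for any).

Service from 2019-04-11 to 12 Jul 2022: 1188 days.
Wellness Stipend — status temporary ✓; rating 4 ≥ 2 ✓; site Portland ✗ (not Reno, Dayton, or Madison) → not eligible.
Stock Option Plan — service 1188 days ≥ 30 days ✓; age 37 ≥ 25 ✓; 40 hrs/wk ≥ 25 ✓; grade L7 ≥ L3 ✓; not eligible for Wellness Stipend ✗ → not eligible.
Travel Insurance — status temporary ✓; service 1188 days ≥ 4 weeks (≈28 days) ✓; grade L7 ≥ L4 ✓ → eligible.
Dependent Care FSA — service 1188 days ≥ 90 days ✓; age 37 ≥ 18 ✓; rating 4 ≥ 3 ✓ → eligible.
Floating Holidays — status temporary ✗ (requires full-time, part-time, or seasonal) → not eligible.
Bereavement Leave — age 37 ≥ 18 ✓; service 1188 days ≥ 2 months (≈60 days) ✓; rating 4 ≥ 3 ✓; dept Research ✗ → not eligible.

Travel Insurance, Dependent Care FSA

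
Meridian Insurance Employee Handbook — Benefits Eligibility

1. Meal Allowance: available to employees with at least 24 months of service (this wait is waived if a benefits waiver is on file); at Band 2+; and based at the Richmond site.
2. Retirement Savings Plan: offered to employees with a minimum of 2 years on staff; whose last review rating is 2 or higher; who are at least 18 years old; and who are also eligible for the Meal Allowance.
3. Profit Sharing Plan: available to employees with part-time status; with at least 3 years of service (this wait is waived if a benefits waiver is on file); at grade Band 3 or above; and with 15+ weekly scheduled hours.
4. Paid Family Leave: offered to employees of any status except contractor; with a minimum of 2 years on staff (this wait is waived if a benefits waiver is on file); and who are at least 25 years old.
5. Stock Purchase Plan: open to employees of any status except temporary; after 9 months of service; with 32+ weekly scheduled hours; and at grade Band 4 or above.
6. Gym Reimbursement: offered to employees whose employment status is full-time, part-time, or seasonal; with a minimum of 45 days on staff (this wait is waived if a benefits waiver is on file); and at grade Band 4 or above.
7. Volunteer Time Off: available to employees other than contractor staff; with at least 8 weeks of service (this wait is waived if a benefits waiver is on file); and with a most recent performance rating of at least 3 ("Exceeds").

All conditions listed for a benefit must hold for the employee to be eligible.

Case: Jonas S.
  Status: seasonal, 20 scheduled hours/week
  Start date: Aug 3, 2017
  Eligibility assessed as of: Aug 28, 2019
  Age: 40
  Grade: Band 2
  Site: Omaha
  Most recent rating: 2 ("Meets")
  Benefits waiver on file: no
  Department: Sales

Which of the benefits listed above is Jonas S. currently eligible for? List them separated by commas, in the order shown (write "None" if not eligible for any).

Paid Family Leave

Service from Aug 3, 2017 to Aug 28, 2019: 755 days.
Meal Allowance — no waiver, service 755 days ≥ 24 months (≈720 days) ✓; grade Band 2 ≥ Band 2 ✓; site Omaha ✗ (not Richmond) → not eligible.
Retirement Savings Plan — service 755 days ≥ 2 years (≈730 days) ✓; rating 2 ≥ 2 ✓; age 40 ≥ 18 ✓; not eligible for Meal Allowance ✗ → not eligible.
Profit Sharing Plan — status seasonal ✗ (requires part-time) → not eligible.
Paid Family Leave — status seasonal ✓ (not excluded); no waiver, service 755 days ≥ 2 years (≈730 days) ✓; age 40 ≥ 25 ✓ → eligible.
Stock Purchase Plan — status seasonal ✓ (not excluded); service 755 days ≥ 9 months (≈270 days) ✓; 20 hrs/wk < 32 ✗ → not eligible.
Gym Reimbursement — status seasonal ✓; no waiver, service 755 days ≥ 45 days ✓; grade Band 2 < Band 4 ✗ → not eligible.
Volunteer Time Off — status seasonal ✓ (not excluded); no waiver, service 755 days ≥ 8 weeks (≈56 days) ✓; rating 2 < 3 ✗ → not eligible.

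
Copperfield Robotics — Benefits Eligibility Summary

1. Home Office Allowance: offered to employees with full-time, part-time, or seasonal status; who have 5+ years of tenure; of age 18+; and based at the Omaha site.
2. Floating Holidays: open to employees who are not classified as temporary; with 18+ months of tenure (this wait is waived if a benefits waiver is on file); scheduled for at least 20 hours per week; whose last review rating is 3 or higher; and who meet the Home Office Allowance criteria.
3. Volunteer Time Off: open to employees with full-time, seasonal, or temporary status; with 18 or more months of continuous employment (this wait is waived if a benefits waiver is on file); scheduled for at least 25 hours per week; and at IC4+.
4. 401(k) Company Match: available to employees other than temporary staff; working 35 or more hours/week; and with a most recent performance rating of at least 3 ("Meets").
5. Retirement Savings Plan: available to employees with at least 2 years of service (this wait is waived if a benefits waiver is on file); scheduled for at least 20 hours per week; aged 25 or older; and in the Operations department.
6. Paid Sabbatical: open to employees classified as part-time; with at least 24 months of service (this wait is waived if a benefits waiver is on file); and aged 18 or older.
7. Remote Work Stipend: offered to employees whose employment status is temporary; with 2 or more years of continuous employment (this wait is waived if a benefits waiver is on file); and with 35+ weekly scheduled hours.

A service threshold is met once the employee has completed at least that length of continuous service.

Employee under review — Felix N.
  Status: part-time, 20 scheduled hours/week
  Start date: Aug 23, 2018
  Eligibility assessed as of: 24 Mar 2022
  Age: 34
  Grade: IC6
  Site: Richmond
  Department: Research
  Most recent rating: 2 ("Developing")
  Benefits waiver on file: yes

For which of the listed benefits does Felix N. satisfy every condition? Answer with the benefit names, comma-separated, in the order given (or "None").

Paid Sabbatical

Service from Aug 23, 2018 to 24 Mar 2022: 1309 days.
Home Office Allowance — status part-time ✓; service 1309 days < 5 years (≈1825 days) ✗ → not eligible.
Floating Holidays — status part-time ✓ (not excluded); benefits waiver on file ✓; 20 hrs/wk ≥ 20 ✓; rating 2 < 3 ✗ → not eligible.
Volunteer Time Off — status part-time ✗ (requires full-time, seasonal, or temporary) → not eligible.
401(k) Company Match — status part-time ✓ (not excluded); 20 hrs/wk < 35 ✗ → not eligible.
Retirement Savings Plan — benefits waiver on file ✓; 20 hrs/wk ≥ 20 ✓; age 34 ≥ 25 ✓; dept Research ✗ → not eligible.
Paid Sabbatical — status part-time ✓; benefits waiver on file ✓; age 34 ≥ 18 ✓ → eligible.
Remote Work Stipend — status part-time ✗ (requires temporary) → not eligible.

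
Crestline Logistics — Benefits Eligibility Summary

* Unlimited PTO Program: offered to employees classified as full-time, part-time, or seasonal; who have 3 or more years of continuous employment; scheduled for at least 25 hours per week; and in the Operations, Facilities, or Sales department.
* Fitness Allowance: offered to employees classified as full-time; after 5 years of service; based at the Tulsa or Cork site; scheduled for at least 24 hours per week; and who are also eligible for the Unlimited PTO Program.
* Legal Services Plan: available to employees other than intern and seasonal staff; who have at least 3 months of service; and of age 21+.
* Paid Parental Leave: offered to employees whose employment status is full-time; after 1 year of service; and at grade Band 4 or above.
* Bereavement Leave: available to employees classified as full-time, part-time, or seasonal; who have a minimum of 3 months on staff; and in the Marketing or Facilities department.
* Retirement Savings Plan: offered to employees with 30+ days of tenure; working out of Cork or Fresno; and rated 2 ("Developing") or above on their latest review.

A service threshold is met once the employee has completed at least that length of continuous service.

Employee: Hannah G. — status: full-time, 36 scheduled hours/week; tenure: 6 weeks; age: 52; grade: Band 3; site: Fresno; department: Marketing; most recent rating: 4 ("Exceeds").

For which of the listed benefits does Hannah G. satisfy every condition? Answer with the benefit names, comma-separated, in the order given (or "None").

Retirement Savings Plan

Unlimited PTO Program — status full-time ✓; service 6 weeks < 3 years (≈1095 days) ✗ → not eligible.
Fitness Allowance — status full-time ✓; service 6 weeks < 5 years (≈1825 days) ✗ → not eligible.
Legal Services Plan — status full-time ✓ (not excluded); service 6 weeks < 3 months (≈90 days) ✗ → not eligible.
Paid Parental Leave — status full-time ✓; service 6 weeks < 1 year (≈365 days) ✗ → not eligible.
Bereavement Leave — status full-time ✓; service 6 weeks < 3 months (≈90 days) ✗ → not eligible.
Retirement Savings Plan — service 6 weeks ≥ 30 days ✓; site Fresno ✓; rating 4 ≥ 2 ✓ → eligible.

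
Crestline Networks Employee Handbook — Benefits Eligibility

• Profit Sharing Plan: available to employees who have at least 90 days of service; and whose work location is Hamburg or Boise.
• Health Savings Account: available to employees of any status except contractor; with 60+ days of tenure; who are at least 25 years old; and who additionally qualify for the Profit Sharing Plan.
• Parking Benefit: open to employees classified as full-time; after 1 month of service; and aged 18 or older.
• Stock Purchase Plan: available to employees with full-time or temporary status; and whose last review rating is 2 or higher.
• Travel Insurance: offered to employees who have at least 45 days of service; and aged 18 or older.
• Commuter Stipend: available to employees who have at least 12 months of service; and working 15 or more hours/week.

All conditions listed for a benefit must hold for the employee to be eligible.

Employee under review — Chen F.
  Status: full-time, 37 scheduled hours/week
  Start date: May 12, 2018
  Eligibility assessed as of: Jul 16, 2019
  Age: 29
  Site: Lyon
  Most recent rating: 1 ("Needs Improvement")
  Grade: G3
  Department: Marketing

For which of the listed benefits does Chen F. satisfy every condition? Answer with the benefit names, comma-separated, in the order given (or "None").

Service from May 12, 2018 to Jul 16, 2019: 430 days.
Profit Sharing Plan — service 430 days ≥ 90 days ✓; site Lyon ✗ (not Hamburg or Boise) → not eligible.
Health Savings Account — status full-time ✓ (not excluded); service 430 days ≥ 60 days ✓; age 29 ≥ 25 ✓; not eligible for Profit Sharing Plan ✗ → not eligible.
Parking Benefit — status full-time ✓; service 430 days ≥ 1 month (≈30 days) ✓; age 29 ≥ 18 ✓ → eligible.
Stock Purchase Plan — status full-time ✓; rating 1 < 2 ✗ → not eligible.
Travel Insurance — service 430 days ≥ 45 days ✓; age 29 ≥ 18 ✓ → eligible.
Commuter Stipend — service 430 days ≥ 12 months (≈360 days) ✓; 37 hrs/wk ≥ 15 ✓ → eligible.

Parking Benefit, Travel Insurance, Commuter Stipend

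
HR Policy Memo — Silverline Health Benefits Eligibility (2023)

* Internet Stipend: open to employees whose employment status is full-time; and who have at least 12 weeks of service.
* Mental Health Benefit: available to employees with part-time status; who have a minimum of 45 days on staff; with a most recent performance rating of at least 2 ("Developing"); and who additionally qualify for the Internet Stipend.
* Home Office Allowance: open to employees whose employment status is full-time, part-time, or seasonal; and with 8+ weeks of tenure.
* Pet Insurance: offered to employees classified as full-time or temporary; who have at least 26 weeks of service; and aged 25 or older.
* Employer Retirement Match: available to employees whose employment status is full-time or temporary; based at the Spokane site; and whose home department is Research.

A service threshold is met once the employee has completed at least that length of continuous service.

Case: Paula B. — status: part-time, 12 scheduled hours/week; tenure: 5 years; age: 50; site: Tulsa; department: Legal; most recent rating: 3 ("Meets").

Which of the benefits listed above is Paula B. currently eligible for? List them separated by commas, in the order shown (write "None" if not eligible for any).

Internet Stipend — status part-time ✗ (requires full-time) → not eligible.
Mental Health Benefit — status part-time ✓; service 5 years ≥ 45 days ✓; rating 3 ≥ 2 ✓; not eligible for Internet Stipend ✗ → not eligible.
Home Office Allowance — status part-time ✓; service 5 years ≥ 8 weeks (≈56 days) ✓ → eligible.
Pet Insurance — status part-time ✗ (requires full-time or temporary) → not eligible.
Employer Retirement Match — status part-time ✗ (requires full-time or temporary) → not eligible.

Home Office Allowance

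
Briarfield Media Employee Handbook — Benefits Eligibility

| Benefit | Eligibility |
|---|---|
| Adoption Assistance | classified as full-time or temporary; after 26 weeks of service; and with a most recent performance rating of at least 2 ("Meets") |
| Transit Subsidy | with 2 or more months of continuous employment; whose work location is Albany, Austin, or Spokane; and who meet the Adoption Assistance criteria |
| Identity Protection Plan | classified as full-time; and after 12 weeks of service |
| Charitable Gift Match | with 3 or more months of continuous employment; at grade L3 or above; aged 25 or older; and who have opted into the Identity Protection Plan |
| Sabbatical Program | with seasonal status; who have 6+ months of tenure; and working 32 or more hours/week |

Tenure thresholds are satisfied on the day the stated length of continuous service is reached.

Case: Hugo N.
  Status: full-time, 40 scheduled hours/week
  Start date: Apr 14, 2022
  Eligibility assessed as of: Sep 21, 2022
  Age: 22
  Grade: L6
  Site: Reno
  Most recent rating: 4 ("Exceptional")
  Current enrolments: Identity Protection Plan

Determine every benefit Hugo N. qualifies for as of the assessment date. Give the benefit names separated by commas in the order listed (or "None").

Identity Protection Plan

Service from Apr 14, 2022 to Sep 21, 2022: 160 days.
Adoption Assistance — status full-time ✓; service 160 days < 26 weeks (≈182 days) ✗ → not eligible.
Transit Subsidy — service 160 days ≥ 2 months (≈60 days) ✓; site Reno ✗ (not Albany, Austin, or Spokane) → not eligible.
Identity Protection Plan — status full-time ✓; service 160 days ≥ 12 weeks (≈84 days) ✓ → eligible.
Charitable Gift Match — service 160 days ≥ 3 months (≈90 days) ✓; grade L6 ≥ L3 ✓; age 22 < 25 ✗ → not eligible.
Sabbatical Program — status full-time ✗ (requires seasonal) → not eligible.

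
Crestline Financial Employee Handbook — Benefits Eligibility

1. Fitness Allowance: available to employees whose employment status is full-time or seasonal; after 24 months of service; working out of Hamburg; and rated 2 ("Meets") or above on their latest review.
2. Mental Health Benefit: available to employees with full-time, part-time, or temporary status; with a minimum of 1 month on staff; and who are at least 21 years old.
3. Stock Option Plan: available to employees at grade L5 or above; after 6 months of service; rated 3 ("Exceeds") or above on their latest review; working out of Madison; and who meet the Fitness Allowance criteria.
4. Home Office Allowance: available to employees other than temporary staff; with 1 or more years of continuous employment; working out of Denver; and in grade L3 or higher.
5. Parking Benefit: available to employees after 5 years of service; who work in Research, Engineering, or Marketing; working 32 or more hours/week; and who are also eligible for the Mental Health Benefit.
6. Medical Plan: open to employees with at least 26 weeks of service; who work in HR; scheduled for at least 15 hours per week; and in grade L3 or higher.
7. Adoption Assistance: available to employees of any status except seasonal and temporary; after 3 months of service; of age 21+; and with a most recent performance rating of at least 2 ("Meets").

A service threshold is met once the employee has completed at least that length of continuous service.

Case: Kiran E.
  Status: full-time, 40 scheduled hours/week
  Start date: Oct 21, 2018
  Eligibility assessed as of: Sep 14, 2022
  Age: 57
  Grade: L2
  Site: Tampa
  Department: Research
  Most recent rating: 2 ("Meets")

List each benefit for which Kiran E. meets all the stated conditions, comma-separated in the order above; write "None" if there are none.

Mental Health Benefit, Adoption Assistance

Service from Oct 21, 2018 to Sep 14, 2022: 1424 days.
Fitness Allowance — status full-time ✓; service 1424 days ≥ 24 months (≈720 days) ✓; site Tampa ✗ (not Hamburg) → not eligible.
Mental Health Benefit — status full-time ✓; service 1424 days ≥ 1 month (≈30 days) ✓; age 57 ≥ 21 ✓ → eligible.
Stock Option Plan — grade L2 < L5 ✗ → not eligible.
Home Office Allowance — status full-time ✓ (not excluded); service 1424 days ≥ 1 year (≈365 days) ✓; site Tampa ✗ (not Denver) → not eligible.
Parking Benefit — service 1424 days < 5 years (≈1825 days) ✗ → not eligible.
Medical Plan — service 1424 days ≥ 26 weeks (≈182 days) ✓; dept Research ✗ → not eligible.
Adoption Assistance — status full-time ✓ (not excluded); service 1424 days ≥ 3 months (≈90 days) ✓; age 57 ≥ 21 ✓; rating 2 ≥ 2 ✓ → eligible.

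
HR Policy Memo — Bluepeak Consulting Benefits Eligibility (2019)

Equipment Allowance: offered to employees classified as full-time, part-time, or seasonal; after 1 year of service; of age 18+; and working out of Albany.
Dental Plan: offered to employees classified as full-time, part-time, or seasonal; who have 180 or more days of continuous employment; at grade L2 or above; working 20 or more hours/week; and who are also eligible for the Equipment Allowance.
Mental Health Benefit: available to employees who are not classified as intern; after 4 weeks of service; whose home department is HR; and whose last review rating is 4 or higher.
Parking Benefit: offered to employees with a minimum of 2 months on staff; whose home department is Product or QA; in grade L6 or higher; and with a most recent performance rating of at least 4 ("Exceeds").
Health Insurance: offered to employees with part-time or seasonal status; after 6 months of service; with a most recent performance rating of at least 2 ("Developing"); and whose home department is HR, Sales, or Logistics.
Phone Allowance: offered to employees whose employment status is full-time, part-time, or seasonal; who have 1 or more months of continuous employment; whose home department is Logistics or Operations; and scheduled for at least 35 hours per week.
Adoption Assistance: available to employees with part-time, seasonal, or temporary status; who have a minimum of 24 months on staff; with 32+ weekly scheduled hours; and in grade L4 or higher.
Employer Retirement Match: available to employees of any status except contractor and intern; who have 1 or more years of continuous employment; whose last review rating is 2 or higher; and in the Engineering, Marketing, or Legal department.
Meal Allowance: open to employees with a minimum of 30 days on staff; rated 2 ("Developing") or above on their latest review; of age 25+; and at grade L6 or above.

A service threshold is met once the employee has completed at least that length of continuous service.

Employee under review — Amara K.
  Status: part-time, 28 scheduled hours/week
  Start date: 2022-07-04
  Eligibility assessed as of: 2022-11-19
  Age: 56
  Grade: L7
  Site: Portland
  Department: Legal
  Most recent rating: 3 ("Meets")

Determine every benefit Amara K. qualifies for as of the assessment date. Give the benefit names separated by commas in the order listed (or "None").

Meal Allowance

Service from 2022-07-04 to 2022-11-19: 138 days.
Equipment Allowance — status part-time ✓; service 138 days < 1 year (≈365 days) ✗ → not eligible.
Dental Plan — status part-time ✓; service 138 days < 180 days ✗ → not eligible.
Mental Health Benefit — status part-time ✓ (not excluded); service 138 days ≥ 4 weeks (≈28 days) ✓; dept Legal ✗ → not eligible.
Parking Benefit — service 138 days ≥ 2 months (≈60 days) ✓; dept Legal ✗ → not eligible.
Health Insurance — status part-time ✓; service 138 days < 6 months (≈180 days) ✗ → not eligible.
Phone Allowance — status part-time ✓; service 138 days ≥ 1 month (≈30 days) ✓; dept Legal ✗ → not eligible.
Adoption Assistance — status part-time ✓; service 138 days < 24 months (≈720 days) ✗ → not eligible.
Employer Retirement Match — status part-time ✓ (not excluded); service 138 days < 1 year (≈365 days) ✗ → not eligible.
Meal Allowance — service 138 days ≥ 30 days ✓; rating 3 ≥ 2 ✓; age 56 ≥ 25 ✓; grade L7 ≥ L6 ✓ → eligible.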